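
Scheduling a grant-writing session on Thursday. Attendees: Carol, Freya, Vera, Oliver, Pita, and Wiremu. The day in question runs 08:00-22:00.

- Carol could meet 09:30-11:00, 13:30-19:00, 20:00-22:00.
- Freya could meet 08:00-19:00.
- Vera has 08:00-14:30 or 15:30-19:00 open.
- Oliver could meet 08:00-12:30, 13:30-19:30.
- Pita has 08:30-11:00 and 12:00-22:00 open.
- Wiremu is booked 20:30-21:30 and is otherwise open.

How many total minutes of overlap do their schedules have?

Carol free: 09:30-11:00, 13:30-19:00, 20:00-22:00.
Freya free: 08:00-19:00.
Vera free: 08:00-14:30, 15:30-19:00.
Oliver free: 08:00-12:30, 13:30-19:30.
Pita free: 08:30-11:00, 12:00-22:00.
Wiremu free: 08:00-20:30, 21:30-22:00 (invert busy blocks within the working day).
Carol ∩ Freya: 09:30-11:00, 13:30-19:00.
Carol ∩ Freya ∩ Vera: 09:30-11:00, 13:30-14:30, 15:30-19:00.
Carol ∩ Freya ∩ Vera ∩ Oliver: 09:30-11:00, 13:30-14:30, 15:30-19:00.
Carol ∩ Freya ∩ Vera ∩ Oliver ∩ Pita: 09:30-11:00, 13:30-14:30, 15:30-19:00.
Carol ∩ Freya ∩ Vera ∩ Oliver ∩ Pita ∩ Wiremu: 09:30-11:00, 13:30-14:30, 15:30-19:00.
So the common availability across everyone is 09:30-11:00, 13:30-14:30, 15:30-19:00.
Summing the common windows: 90 + 60 + 210 = 360 minutes.

360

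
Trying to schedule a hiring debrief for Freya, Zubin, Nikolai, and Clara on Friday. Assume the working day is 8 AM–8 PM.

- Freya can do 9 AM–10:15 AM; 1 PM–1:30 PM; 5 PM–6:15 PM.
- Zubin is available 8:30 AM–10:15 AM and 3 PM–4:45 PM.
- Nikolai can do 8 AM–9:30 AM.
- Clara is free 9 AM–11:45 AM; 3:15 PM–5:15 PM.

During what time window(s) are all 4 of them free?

09:00-09:30

Freya ∩ Zubin: 09:00-10:15.
Freya ∩ Zubin ∩ Nikolai: 09:00-09:30.
Freya ∩ Zubin ∩ Nikolai ∩ Clara: 09:00-09:30.
So the common availability across everyone is 09:00-09:30.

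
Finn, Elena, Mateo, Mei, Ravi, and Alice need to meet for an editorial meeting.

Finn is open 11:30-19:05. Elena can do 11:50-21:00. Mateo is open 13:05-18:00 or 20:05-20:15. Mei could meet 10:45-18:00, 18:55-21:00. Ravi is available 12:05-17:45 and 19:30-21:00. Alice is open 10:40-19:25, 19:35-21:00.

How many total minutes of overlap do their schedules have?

Finn ∩ Elena: 11:50-19:05.
Finn ∩ Elena ∩ Mateo: 13:05-18:00.
Finn ∩ Elena ∩ Mateo ∩ Mei: 13:05-18:00.
Finn ∩ Elena ∩ Mateo ∩ Mei ∩ Ravi: 13:05-17:45.
Finn ∩ Elena ∩ Mateo ∩ Mei ∩ Ravi ∩ Alice: 13:05-17:45.
So the common availability across everyone is 13:05-17:45.
That's a single block of 280 minutes.

280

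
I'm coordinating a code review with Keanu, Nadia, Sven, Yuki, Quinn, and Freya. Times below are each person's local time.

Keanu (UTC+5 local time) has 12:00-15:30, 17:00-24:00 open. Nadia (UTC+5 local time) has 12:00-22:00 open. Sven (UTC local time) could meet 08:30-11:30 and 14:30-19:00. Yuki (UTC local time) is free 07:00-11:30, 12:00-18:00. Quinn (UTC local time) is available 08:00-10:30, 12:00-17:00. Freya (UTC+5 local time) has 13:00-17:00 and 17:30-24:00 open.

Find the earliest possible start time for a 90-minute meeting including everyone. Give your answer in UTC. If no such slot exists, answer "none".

08:30

Keanu in UTC: 07:00-10:30, 12:00-19:00 (subtract 5h to convert from UTC+5).
Nadia in UTC: 07:00-17:00 (subtract 5h to convert from UTC+5).
Sven in UTC: 08:30-11:30, 14:30-19:00.
Yuki in UTC: 07:00-11:30, 12:00-18:00.
Quinn in UTC: 08:00-10:30, 12:00-17:00.
Freya in UTC: 08:00-12:00, 12:30-19:00 (subtract 5h to convert from UTC+5).
Keanu ∩ Nadia: 07:00-10:30, 12:00-17:00.
Keanu ∩ Nadia ∩ Sven: 08:30-10:30, 14:30-17:00.
Keanu ∩ Nadia ∩ Sven ∩ Yuki: 08:30-10:30, 14:30-17:00.
Keanu ∩ Nadia ∩ Sven ∩ Yuki ∩ Quinn: 08:30-10:30, 14:30-17:00.
Keanu ∩ Nadia ∩ Sven ∩ Yuki ∩ Quinn ∩ Freya: 08:30-10:30, 14:30-17:00.
The first common window of at least 90 minutes is 08:30-10:30, so the earliest start is 08:30.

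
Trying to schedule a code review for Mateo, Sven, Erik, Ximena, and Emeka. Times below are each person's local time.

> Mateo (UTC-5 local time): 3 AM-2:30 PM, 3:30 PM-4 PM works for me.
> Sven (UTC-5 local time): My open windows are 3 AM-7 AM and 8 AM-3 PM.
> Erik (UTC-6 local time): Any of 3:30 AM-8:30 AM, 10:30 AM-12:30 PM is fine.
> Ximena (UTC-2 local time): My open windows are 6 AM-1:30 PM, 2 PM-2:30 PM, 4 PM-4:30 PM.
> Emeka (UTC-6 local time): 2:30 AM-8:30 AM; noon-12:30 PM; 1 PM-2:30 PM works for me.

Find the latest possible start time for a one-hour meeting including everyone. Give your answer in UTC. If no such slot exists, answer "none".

13:30

Mateo in UTC: 08:00-19:30, 20:30-21:00 (add 5h to convert from UTC-5).
Sven in UTC: 08:00-12:00, 13:00-20:00 (add 5h to convert from UTC-5).
Erik in UTC: 09:30-14:30, 16:30-18:30 (add 6h to convert from UTC-6).
Ximena in UTC: 08:00-15:30, 16:00-16:30, 18:00-18:30 (add 2h to convert from UTC-2).
Emeka in UTC: 08:30-14:30, 18:00-18:30, 19:00-20:30 (add 6h to convert from UTC-6).
Mateo ∩ Sven: 08:00-12:00, 13:00-19:30.
Mateo ∩ Sven ∩ Erik: 09:30-12:00, 13:00-14:30, 16:30-18:30.
Mateo ∩ Sven ∩ Erik ∩ Ximena: 09:30-12:00, 13:00-14:30, 18:00-18:30.
Mateo ∩ Sven ∩ Erik ∩ Ximena ∩ Emeka: 09:30-12:00, 13:00-14:30, 18:00-18:30.
The last common window of at least 60 minutes is 13:00-14:30; a 60-minute meeting can start as late as 13:30 and still end by 14:30.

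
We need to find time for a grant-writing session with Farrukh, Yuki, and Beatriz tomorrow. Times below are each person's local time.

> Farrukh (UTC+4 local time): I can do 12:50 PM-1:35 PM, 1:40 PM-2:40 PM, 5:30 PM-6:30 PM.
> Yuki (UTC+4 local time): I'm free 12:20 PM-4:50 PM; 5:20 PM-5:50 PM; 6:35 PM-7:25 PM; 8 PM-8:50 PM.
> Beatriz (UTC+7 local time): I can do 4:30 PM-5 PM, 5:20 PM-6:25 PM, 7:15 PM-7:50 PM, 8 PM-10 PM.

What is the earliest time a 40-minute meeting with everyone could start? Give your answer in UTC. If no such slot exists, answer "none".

Farrukh in UTC: 08:50-09:35, 09:40-10:40, 13:30-14:30 (subtract 4h to convert from UTC+4).
Yuki in UTC: 08:20-12:50, 13:20-13:50, 14:35-15:25, 16:00-16:50 (subtract 4h to convert from UTC+4).
Beatriz in UTC: 09:30-10:00, 10:20-11:25, 12:15-12:50, 13:00-15:00 (subtract 7h to convert from UTC+7).
Farrukh ∩ Yuki: 08:50-09:35, 09:40-10:40, 13:30-13:50.
Farrukh ∩ Yuki ∩ Beatriz: 09:30-09:35, 09:40-10:00, 10:20-10:40, 13:30-13:50.
No common window is at least 40 minutes long.

none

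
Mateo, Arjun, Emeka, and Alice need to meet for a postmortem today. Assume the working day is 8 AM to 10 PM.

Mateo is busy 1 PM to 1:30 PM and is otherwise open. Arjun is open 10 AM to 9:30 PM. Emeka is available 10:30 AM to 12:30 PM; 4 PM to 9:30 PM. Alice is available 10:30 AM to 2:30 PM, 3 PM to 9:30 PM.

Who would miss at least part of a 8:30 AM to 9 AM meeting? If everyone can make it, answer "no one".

Alice, Arjun, Emeka

Mateo free: 08:00-13:00, 13:30-22:00 (invert busy blocks within the working day).
Arjun free: 10:00-21:30.
Emeka free: 10:30-12:30, 16:00-21:30.
Alice free: 10:30-14:30, 15:00-21:30.
Mateo: free for 08:30-09:00. Arjun: not fully free for 08:30-09:00. Emeka: not fully free for 08:30-09:00. Alice: not fully free for 08:30-09:00.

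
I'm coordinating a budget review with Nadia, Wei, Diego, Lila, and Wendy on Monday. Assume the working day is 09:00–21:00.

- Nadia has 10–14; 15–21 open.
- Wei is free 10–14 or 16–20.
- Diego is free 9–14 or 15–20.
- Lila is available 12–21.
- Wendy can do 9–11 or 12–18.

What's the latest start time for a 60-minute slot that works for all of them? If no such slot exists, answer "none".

17:00

Nadia ∩ Wei: 10:00-14:00, 16:00-20:00.
Nadia ∩ Wei ∩ Diego: 10:00-14:00, 16:00-20:00.
Nadia ∩ Wei ∩ Diego ∩ Lila: 12:00-14:00, 16:00-20:00.
Nadia ∩ Wei ∩ Diego ∩ Lila ∩ Wendy: 12:00-14:00, 16:00-18:00.
The last common window of at least 60 minutes is 16:00-18:00; a 60-minute meeting can start as late as 17:00 and still end by 18:00.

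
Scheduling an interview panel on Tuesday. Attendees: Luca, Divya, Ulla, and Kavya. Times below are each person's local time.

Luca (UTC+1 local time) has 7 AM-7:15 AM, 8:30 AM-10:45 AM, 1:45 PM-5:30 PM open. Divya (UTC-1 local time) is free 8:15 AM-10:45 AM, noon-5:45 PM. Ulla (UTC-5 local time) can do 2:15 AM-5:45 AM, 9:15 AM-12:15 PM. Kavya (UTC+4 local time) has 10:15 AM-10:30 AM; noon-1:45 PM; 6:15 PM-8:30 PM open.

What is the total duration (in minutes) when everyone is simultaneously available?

Luca in UTC: 06:00-06:15, 07:30-09:45, 12:45-16:30 (subtract 1h to convert from UTC+1).
Divya in UTC: 09:15-11:45, 13:00-18:45 (add 1h to convert from UTC-1).
Ulla in UTC: 07:15-10:45, 14:15-17:15 (add 5h to convert from UTC-5).
Kavya in UTC: 06:15-06:30, 08:00-09:45, 14:15-16:30 (subtract 4h to convert from UTC+4).
Luca ∩ Divya: 09:15-09:45, 13:00-16:30.
Luca ∩ Divya ∩ Ulla: 09:15-09:45, 14:15-16:30.
Luca ∩ Divya ∩ Ulla ∩ Kavya: 09:15-09:45, 14:15-16:30.
Summing the common windows: 30 + 135 = 165 minutes.

165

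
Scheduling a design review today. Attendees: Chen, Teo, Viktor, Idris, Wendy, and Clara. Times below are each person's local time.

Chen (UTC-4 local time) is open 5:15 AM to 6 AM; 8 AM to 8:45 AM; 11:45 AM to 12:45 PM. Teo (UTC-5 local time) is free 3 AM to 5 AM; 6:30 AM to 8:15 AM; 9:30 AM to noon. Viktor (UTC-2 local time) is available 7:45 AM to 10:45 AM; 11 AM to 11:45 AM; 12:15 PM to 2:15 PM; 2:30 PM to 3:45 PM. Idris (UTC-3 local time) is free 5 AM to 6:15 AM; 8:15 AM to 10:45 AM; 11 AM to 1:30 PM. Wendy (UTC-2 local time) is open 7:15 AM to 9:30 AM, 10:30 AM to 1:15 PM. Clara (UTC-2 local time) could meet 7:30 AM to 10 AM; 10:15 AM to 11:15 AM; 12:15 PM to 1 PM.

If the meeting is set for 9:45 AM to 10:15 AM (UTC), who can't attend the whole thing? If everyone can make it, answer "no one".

Chen, Idris, Teo

Chen in UTC: 09:15-10:00, 12:00-12:45, 15:45-16:45 (add 4h to convert from UTC-4).
Teo in UTC: 08:00-10:00, 11:30-13:15, 14:30-17:00 (add 5h to convert from UTC-5).
Viktor in UTC: 09:45-12:45, 13:00-13:45, 14:15-16:15, 16:30-17:45 (add 2h to convert from UTC-2).
Idris in UTC: 08:00-09:15, 11:15-13:45, 14:00-16:30 (add 3h to convert from UTC-3).
Wendy in UTC: 09:15-11:30, 12:30-15:15 (add 2h to convert from UTC-2).
Clara in UTC: 09:30-12:00, 12:15-13:15, 14:15-15:00 (add 2h to convert from UTC-2).
Chen: not fully free for 09:45-10:15. Teo: not fully free for 09:45-10:15. Viktor: free for 09:45-10:15. Idris: not fully free for 09:45-10:15. Wendy: free for 09:45-10:15. Clara: free for 09:45-10:15.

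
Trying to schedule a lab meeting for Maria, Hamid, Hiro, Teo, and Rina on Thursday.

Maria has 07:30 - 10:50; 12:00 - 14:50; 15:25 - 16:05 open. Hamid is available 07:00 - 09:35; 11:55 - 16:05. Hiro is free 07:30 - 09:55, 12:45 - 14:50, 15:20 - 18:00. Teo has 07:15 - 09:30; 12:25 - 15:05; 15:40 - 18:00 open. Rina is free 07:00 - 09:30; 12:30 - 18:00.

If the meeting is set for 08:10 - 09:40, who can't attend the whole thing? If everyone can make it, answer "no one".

Maria: free for 08:10-09:40. Hamid: not fully free for 08:10-09:40. Hiro: free for 08:10-09:40. Teo: not fully free for 08:10-09:40. Rina: not fully free for 08:10-09:40.

Hamid, Rina, Teo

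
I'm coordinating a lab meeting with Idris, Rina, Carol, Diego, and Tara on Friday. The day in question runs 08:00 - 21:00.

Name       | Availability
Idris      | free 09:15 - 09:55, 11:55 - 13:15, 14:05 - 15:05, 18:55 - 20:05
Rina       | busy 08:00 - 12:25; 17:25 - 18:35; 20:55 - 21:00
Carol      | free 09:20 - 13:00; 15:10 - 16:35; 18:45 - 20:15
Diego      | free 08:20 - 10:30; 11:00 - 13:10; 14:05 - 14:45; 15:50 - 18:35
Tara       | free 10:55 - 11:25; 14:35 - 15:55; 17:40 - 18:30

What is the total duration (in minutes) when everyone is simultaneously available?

0

Idris free: 09:15-09:55, 11:55-13:15, 14:05-15:05, 18:55-20:05.
Rina free: 12:25-17:25, 18:35-20:55 (invert busy blocks within the working day).
Carol free: 09:20-13:00, 15:10-16:35, 18:45-20:15.
Diego free: 08:20-10:30, 11:00-13:10, 14:05-14:45, 15:50-18:35.
Tara free: 10:55-11:25, 14:35-15:55, 17:40-18:30.
Idris ∩ Rina: 12:25-13:15, 14:05-15:05, 18:55-20:05.
Idris ∩ Rina ∩ Carol: 12:25-13:00, 18:55-20:05.
Idris ∩ Rina ∩ Carol ∩ Diego: 12:25-13:00.
Idris ∩ Rina ∩ Carol ∩ Diego ∩ Tara: ∅.
There is no time when everyone is free.
There is no common window, so the total is 0 minutes.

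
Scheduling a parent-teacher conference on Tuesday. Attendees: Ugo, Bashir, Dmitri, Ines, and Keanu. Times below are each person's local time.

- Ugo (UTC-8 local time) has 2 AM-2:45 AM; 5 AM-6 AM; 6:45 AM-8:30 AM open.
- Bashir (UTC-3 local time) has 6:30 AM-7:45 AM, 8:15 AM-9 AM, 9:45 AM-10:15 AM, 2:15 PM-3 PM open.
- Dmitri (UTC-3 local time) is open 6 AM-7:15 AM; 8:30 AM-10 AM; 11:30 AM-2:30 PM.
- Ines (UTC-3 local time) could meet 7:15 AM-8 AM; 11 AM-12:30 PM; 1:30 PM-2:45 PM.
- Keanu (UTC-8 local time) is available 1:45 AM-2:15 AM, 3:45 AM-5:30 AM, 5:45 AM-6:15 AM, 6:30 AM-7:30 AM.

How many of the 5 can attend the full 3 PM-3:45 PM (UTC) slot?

2

Ugo in UTC: 10:00-10:45, 13:00-14:00, 14:45-16:30 (add 8h to convert from UTC-8).
Bashir in UTC: 09:30-10:45, 11:15-12:00, 12:45-13:15, 17:15-18:00 (add 3h to convert from UTC-3).
Dmitri in UTC: 09:00-10:15, 11:30-13:00, 14:30-17:30 (add 3h to convert from UTC-3).
Ines in UTC: 10:15-11:00, 14:00-15:30, 16:30-17:45 (add 3h to convert from UTC-3).
Keanu in UTC: 09:45-10:15, 11:45-13:30, 13:45-14:15, 14:30-15:30 (add 8h to convert from UTC-8).
Ugo and Dmitri can make the full 15:00-15:45 slot — that's 2.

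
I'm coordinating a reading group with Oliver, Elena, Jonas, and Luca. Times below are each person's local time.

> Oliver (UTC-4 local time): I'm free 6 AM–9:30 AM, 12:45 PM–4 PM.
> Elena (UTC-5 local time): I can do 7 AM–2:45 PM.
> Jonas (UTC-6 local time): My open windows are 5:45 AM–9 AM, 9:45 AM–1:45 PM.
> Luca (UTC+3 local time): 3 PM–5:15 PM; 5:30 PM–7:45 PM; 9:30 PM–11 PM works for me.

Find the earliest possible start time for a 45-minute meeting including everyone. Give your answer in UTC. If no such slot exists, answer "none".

12:00

Oliver in UTC: 10:00-13:30, 16:45-20:00 (add 4h to convert from UTC-4).
Elena in UTC: 12:00-19:45 (add 5h to convert from UTC-5).
Jonas in UTC: 11:45-15:00, 15:45-19:45 (add 6h to convert from UTC-6).
Luca in UTC: 12:00-14:15, 14:30-16:45, 18:30-20:00 (subtract 3h to convert from UTC+3).
Oliver ∩ Elena: 12:00-13:30, 16:45-19:45.
Oliver ∩ Elena ∩ Jonas: 12:00-13:30, 16:45-19:45.
Oliver ∩ Elena ∩ Jonas ∩ Luca: 12:00-13:30, 18:30-19:45.
The first common window of at least 45 minutes is 12:00-13:30, so the earliest start is 12:00.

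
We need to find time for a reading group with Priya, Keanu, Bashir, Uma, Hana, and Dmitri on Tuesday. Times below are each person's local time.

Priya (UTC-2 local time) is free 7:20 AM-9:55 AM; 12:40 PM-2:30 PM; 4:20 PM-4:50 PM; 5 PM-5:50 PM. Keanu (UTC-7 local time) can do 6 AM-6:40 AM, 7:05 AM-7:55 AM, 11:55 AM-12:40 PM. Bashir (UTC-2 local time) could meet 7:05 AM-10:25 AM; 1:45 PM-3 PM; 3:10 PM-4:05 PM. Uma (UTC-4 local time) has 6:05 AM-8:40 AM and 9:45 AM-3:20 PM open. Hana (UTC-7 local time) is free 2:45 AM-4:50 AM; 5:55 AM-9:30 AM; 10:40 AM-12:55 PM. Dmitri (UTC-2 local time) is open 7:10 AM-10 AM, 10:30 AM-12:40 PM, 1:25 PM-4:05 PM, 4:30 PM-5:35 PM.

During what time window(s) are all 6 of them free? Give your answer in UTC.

Priya in UTC: 09:20-11:55, 14:40-16:30, 18:20-18:50, 19:00-19:50 (add 2h to convert from UTC-2).
Keanu in UTC: 13:00-13:40, 14:05-14:55, 18:55-19:40 (add 7h to convert from UTC-7).
Bashir in UTC: 09:05-12:25, 15:45-17:00, 17:10-18:05 (add 2h to convert from UTC-2).
Uma in UTC: 10:05-12:40, 13:45-19:20 (add 4h to convert from UTC-4).
Hana in UTC: 09:45-11:50, 12:55-16:30, 17:40-19:55 (add 7h to convert from UTC-7).
Dmitri in UTC: 09:10-12:00, 12:30-14:40, 15:25-18:05, 18:30-19:35 (add 2h to convert from UTC-2).
Priya ∩ Keanu: 14:40-14:55, 19:00-19:40.
Priya ∩ Keanu ∩ Bashir: ∅.
Priya ∩ Keanu ∩ Bashir ∩ Uma: ∅.
Priya ∩ Keanu ∩ Bashir ∩ Uma ∩ Hana: ∅.
Priya ∩ Keanu ∩ Bashir ∩ Uma ∩ Hana ∩ Dmitri: ∅.
There is no time when everyone is free.

none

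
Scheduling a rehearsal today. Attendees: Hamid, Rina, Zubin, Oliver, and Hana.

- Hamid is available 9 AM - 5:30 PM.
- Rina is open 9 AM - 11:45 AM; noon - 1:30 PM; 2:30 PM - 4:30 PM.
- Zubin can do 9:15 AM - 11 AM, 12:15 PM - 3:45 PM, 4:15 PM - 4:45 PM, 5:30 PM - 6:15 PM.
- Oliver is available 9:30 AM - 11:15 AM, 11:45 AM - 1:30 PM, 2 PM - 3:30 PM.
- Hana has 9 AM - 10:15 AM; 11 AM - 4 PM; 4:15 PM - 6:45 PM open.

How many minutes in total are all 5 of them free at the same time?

Hamid ∩ Rina: 09:00-11:45, 12:00-13:30, 14:30-16:30.
Hamid ∩ Rina ∩ Zubin: 09:15-11:00, 12:15-13:30, 14:30-15:45, 16:15-16:30.
Hamid ∩ Rina ∩ Zubin ∩ Oliver: 09:30-11:00, 12:15-13:30, 14:30-15:30.
Hamid ∩ Rina ∩ Zubin ∩ Oliver ∩ Hana: 09:30-10:15, 12:15-13:30, 14:30-15:30.
Summing the common windows: 45 + 75 + 60 = 180 minutes.

180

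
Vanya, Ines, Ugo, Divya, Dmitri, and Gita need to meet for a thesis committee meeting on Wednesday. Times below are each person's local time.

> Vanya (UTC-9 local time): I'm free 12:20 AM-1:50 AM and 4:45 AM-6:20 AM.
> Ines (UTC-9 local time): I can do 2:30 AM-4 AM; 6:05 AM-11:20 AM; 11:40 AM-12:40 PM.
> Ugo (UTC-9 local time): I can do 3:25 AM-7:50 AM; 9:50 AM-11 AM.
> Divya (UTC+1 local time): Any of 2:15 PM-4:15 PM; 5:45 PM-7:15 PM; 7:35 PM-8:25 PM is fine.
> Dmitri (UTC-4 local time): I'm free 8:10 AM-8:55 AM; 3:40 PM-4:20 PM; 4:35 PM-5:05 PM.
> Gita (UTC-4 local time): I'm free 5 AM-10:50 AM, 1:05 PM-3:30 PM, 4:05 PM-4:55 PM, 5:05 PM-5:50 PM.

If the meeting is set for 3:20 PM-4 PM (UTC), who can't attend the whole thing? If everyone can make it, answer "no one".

Vanya in UTC: 09:20-10:50, 13:45-15:20 (add 9h to convert from UTC-9).
Ines in UTC: 11:30-13:00, 15:05-20:20, 20:40-21:40 (add 9h to convert from UTC-9).
Ugo in UTC: 12:25-16:50, 18:50-20:00 (add 9h to convert from UTC-9).
Divya in UTC: 13:15-15:15, 16:45-18:15, 18:35-19:25 (subtract 1h to convert from UTC+1).
Dmitri in UTC: 12:10-12:55, 19:40-20:20, 20:35-21:05 (add 4h to convert from UTC-4).
Gita in UTC: 09:00-14:50, 17:05-19:30, 20:05-20:55, 21:05-21:50 (add 4h to convert from UTC-4).
Vanya: not fully free for 15:20-16:00. Ines: free for 15:20-16:00. Ugo: free for 15:20-16:00. Divya: not fully free for 15:20-16:00. Dmitri: not fully free for 15:20-16:00. Gita: not fully free for 15:20-16:00.

Divya, Dmitri, Gita, Vanya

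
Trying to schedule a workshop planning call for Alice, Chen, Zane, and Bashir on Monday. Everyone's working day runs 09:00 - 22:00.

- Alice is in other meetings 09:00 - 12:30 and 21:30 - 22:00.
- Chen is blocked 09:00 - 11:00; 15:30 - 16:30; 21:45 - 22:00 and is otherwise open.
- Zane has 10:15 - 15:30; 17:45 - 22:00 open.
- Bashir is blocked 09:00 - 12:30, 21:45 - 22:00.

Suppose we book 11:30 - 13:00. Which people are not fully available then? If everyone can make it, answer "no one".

Alice free: 12:30-21:30 (invert busy blocks within the working day).
Chen free: 11:00-15:30, 16:30-21:45 (invert busy blocks within the working day).
Zane free: 10:15-15:30, 17:45-22:00.
Bashir free: 12:30-21:45 (invert busy blocks within the working day).
Alice: not fully free for 11:30-13:00. Chen: free for 11:30-13:00. Zane: free for 11:30-13:00. Bashir: not fully free for 11:30-13:00.

Alice, Bashir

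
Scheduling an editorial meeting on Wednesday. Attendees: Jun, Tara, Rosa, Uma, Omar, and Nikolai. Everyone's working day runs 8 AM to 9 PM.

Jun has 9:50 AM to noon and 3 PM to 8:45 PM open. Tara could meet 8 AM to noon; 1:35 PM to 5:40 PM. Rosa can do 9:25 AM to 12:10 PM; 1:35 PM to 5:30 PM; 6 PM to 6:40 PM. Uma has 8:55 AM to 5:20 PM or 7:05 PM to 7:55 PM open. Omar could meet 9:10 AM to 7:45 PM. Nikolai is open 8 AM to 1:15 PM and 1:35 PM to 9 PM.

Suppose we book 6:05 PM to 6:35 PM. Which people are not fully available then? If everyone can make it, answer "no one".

Tara, Uma

Jun: free for 18:05-18:35. Tara: not fully free for 18:05-18:35. Rosa: free for 18:05-18:35. Uma: not fully free for 18:05-18:35. Omar: free for 18:05-18:35. Nikolai: free for 18:05-18:35.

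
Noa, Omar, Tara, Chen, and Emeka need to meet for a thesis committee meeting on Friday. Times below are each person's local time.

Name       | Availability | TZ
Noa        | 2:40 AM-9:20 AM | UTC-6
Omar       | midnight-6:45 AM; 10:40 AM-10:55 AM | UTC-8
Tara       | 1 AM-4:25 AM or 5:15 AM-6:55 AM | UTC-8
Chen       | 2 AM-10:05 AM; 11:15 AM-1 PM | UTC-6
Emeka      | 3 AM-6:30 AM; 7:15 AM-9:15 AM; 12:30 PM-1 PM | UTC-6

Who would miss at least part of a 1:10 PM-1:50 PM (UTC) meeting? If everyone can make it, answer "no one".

Emeka, Tara

Noa in UTC: 08:40-15:20 (add 6h to convert from UTC-6).
Omar in UTC: 08:00-14:45, 18:40-18:55 (add 8h to convert from UTC-8).
Tara in UTC: 09:00-12:25, 13:15-14:55 (add 8h to convert from UTC-8).
Chen in UTC: 08:00-16:05, 17:15-19:00 (add 6h to convert from UTC-6).
Emeka in UTC: 09:00-12:30, 13:15-15:15, 18:30-19:00 (add 6h to convert from UTC-6).
Noa: free for 13:10-13:50. Omar: free for 13:10-13:50. Tara: not fully free for 13:10-13:50. Chen: free for 13:10-13:50. Emeka: not fully free for 13:10-13:50.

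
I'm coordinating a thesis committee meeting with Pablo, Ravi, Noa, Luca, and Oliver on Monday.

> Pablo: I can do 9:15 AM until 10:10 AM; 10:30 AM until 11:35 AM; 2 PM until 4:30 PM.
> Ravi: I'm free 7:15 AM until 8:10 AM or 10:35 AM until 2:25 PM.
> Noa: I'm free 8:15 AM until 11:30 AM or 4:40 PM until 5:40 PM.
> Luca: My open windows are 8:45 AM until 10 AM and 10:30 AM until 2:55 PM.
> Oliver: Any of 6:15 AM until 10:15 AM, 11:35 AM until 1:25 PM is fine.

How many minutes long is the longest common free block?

0

Pablo ∩ Ravi: 10:35-11:35, 14:00-14:25.
Pablo ∩ Ravi ∩ Noa: 10:35-11:30.
Pablo ∩ Ravi ∩ Noa ∩ Luca: 10:35-11:30.
Pablo ∩ Ravi ∩ Noa ∩ Luca ∩ Oliver: ∅.
There is no time when everyone is free.
No common window exists, so the longest block is 0 minutes.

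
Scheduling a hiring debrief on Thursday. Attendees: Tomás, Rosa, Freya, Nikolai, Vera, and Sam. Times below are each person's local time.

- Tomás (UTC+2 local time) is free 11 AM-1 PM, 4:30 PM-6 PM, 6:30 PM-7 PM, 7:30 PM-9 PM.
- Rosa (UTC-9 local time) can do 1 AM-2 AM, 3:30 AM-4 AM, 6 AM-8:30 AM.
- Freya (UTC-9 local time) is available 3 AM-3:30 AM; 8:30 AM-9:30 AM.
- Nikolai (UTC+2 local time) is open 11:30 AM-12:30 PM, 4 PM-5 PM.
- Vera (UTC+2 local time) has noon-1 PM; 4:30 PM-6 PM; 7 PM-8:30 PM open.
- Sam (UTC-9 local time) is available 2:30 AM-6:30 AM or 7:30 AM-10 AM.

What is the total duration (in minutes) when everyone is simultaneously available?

Tomás in UTC: 09:00-11:00, 14:30-16:00, 16:30-17:00, 17:30-19:00 (subtract 2h to convert from UTC+2).
Rosa in UTC: 10:00-11:00, 12:30-13:00, 15:00-17:30 (add 9h to convert from UTC-9).
Freya in UTC: 12:00-12:30, 17:30-18:30 (add 9h to convert from UTC-9).
Nikolai in UTC: 09:30-10:30, 14:00-15:00 (subtract 2h to convert from UTC+2).
Vera in UTC: 10:00-11:00, 14:30-16:00, 17:00-18:30 (subtract 2h to convert from UTC+2).
Sam in UTC: 11:30-15:30, 16:30-19:00 (add 9h to convert from UTC-9).
Tomás ∩ Rosa: 10:00-11:00, 15:00-16:00, 16:30-17:00.
Tomás ∩ Rosa ∩ Freya: ∅.
Tomás ∩ Rosa ∩ Freya ∩ Nikolai: ∅.
Tomás ∩ Rosa ∩ Freya ∩ Nikolai ∩ Vera: ∅.
Tomás ∩ Rosa ∩ Freya ∩ Nikolai ∩ Vera ∩ Sam: ∅.
There is no time when everyone is free.
There is no common window, so the total is 0 minutes.

0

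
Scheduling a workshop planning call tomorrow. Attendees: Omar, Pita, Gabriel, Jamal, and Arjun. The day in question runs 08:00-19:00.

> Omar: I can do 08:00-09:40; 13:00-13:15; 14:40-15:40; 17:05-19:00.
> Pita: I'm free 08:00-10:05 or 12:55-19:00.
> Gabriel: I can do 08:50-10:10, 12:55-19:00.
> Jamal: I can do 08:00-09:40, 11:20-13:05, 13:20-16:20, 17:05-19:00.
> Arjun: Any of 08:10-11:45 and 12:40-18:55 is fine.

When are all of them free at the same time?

Omar ∩ Pita: 08:00-09:40, 13:00-13:15, 14:40-15:40, 17:05-19:00.
Omar ∩ Pita ∩ Gabriel: 08:50-09:40, 13:00-13:15, 14:40-15:40, 17:05-19:00.
Omar ∩ Pita ∩ Gabriel ∩ Jamal: 08:50-09:40, 13:00-13:05, 14:40-15:40, 17:05-19:00.
Omar ∩ Pita ∩ Gabriel ∩ Jamal ∩ Arjun: 08:50-09:40, 13:00-13:05, 14:40-15:40, 17:05-18:55.

08:50-09:40, 13:00-13:05, 14:40-15:40, 17:05-18:55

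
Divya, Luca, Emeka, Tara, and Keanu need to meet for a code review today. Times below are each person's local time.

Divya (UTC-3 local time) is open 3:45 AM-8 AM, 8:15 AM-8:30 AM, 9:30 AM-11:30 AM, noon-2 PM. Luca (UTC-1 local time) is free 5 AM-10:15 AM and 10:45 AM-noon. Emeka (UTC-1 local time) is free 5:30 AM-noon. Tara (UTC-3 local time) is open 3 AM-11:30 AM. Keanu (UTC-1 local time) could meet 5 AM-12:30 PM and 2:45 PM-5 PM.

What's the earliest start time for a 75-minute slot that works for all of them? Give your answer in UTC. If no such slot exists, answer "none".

06:45

Divya in UTC: 06:45-11:00, 11:15-11:30, 12:30-14:30, 15:00-17:00 (add 3h to convert from UTC-3).
Luca in UTC: 06:00-11:15, 11:45-13:00 (add 1h to convert from UTC-1).
Emeka in UTC: 06:30-13:00 (add 1h to convert from UTC-1).
Tara in UTC: 06:00-14:30 (add 3h to convert from UTC-3).
Keanu in UTC: 06:00-13:30, 15:45-18:00 (add 1h to convert from UTC-1).
Divya ∩ Luca: 06:45-11:00, 12:30-13:00.
Divya ∩ Luca ∩ Emeka: 06:45-11:00, 12:30-13:00.
Divya ∩ Luca ∩ Emeka ∩ Tara: 06:45-11:00, 12:30-13:00.
Divya ∩ Luca ∩ Emeka ∩ Tara ∩ Keanu: 06:45-11:00, 12:30-13:00.
Those are the intersection windows.
The first common window of at least 75 minutes is 06:45-11:00, so the earliest start is 06:45.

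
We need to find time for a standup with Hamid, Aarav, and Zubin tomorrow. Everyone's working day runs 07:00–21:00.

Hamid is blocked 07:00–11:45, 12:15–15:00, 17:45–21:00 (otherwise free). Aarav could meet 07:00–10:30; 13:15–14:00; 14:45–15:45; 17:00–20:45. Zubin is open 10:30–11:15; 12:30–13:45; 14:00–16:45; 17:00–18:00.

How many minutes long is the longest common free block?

Hamid free: 11:45-12:15, 15:00-17:45 (invert busy blocks within the working day).
Aarav free: 07:00-10:30, 13:15-14:00, 14:45-15:45, 17:00-20:45.
Zubin free: 10:30-11:15, 12:30-13:45, 14:00-16:45, 17:00-18:00.
Hamid ∩ Aarav: 15:00-15:45, 17:00-17:45.
Hamid ∩ Aarav ∩ Zubin: 15:00-15:45, 17:00-17:45.
So the common availability across everyone is 15:00-15:45, 17:00-17:45.
The longest is 15:00-15:45 at 45 minutes.

45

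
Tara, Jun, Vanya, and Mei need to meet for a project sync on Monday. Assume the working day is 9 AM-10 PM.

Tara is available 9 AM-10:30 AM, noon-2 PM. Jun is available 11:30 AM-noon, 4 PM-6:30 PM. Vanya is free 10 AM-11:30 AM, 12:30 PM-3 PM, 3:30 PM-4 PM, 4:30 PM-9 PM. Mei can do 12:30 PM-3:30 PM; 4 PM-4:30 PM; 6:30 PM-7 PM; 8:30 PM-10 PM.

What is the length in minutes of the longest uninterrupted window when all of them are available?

0

Tara ∩ Jun: ∅.
Tara ∩ Jun ∩ Vanya: ∅.
Tara ∩ Jun ∩ Vanya ∩ Mei: ∅.
There is no time when everyone is free.
No common window exists, so the longest block is 0 minutes.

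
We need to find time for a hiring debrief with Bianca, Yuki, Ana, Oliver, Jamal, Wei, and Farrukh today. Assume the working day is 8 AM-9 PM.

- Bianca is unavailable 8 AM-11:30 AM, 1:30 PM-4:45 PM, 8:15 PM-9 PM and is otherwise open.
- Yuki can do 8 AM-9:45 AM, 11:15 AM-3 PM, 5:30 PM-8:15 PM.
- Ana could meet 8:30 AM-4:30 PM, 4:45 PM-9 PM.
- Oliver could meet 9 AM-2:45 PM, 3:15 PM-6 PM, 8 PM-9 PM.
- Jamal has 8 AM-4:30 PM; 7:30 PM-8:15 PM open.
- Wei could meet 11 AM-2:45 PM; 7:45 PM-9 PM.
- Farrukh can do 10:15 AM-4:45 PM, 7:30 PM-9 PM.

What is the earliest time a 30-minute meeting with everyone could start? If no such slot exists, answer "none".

Bianca free: 11:30-13:30, 16:45-20:15 (invert busy blocks within the working day).
Yuki free: 08:00-09:45, 11:15-15:00, 17:30-20:15.
Ana free: 08:30-16:30, 16:45-21:00.
Oliver free: 09:00-14:45, 15:15-18:00, 20:00-21:00.
Jamal free: 08:00-16:30, 19:30-20:15.
Wei free: 11:00-14:45, 19:45-21:00.
Farrukh free: 10:15-16:45, 19:30-21:00.
Bianca ∩ Yuki: 11:30-13:30, 17:30-20:15.
Bianca ∩ Yuki ∩ Ana: 11:30-13:30, 17:30-20:15.
Bianca ∩ Yuki ∩ Ana ∩ Oliver: 11:30-13:30, 17:30-18:00, 20:00-20:15.
Bianca ∩ Yuki ∩ Ana ∩ Oliver ∩ Jamal: 11:30-13:30, 20:00-20:15.
Bianca ∩ Yuki ∩ Ana ∩ Oliver ∩ Jamal ∩ Wei: 11:30-13:30, 20:00-20:15.
Bianca ∩ Yuki ∩ Ana ∩ Oliver ∩ Jamal ∩ Wei ∩ Farrukh: 11:30-13:30, 20:00-20:15.
The first common window of at least 30 minutes is 11:30-13:30, so the earliest start is 11:30.

11:30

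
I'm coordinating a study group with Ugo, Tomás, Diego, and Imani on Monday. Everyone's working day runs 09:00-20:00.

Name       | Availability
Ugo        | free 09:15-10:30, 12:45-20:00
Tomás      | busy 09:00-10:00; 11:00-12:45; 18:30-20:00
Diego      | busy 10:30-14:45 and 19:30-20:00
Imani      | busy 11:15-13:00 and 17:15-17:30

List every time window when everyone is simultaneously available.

Ugo free: 09:15-10:30, 12:45-20:00.
Tomás free: 10:00-11:00, 12:45-18:30 (invert busy blocks within the working day).
Diego free: 09:00-10:30, 14:45-19:30 (invert busy blocks within the working day).
Imani free: 09:00-11:15, 13:00-17:15, 17:30-20:00 (invert busy blocks within the working day).
Ugo ∩ Tomás: 10:00-10:30, 12:45-18:30.
Ugo ∩ Tomás ∩ Diego: 10:00-10:30, 14:45-18:30.
Ugo ∩ Tomás ∩ Diego ∩ Imani: 10:00-10:30, 14:45-17:15, 17:30-18:30.

10:00-10:30, 14:45-17:15, 17:30-18:30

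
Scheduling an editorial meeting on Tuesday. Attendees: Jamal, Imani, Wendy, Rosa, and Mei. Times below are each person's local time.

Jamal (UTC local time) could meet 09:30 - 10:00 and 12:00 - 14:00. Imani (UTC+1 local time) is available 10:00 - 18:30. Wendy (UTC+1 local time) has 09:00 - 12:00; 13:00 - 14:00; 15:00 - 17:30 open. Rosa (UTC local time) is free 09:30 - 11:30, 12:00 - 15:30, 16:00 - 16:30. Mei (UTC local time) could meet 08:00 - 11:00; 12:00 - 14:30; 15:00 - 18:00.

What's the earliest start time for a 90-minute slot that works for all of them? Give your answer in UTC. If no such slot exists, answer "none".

Jamal in UTC: 09:30-10:00, 12:00-14:00.
Imani in UTC: 09:00-17:30 (subtract 1h to convert from UTC+1).
Wendy in UTC: 08:00-11:00, 12:00-13:00, 14:00-16:30 (subtract 1h to convert from UTC+1).
Rosa in UTC: 09:30-11:30, 12:00-15:30, 16:00-16:30.
Mei in UTC: 08:00-11:00, 12:00-14:30, 15:00-18:00.
Jamal ∩ Imani: 09:30-10:00, 12:00-14:00.
Jamal ∩ Imani ∩ Wendy: 09:30-10:00, 12:00-13:00.
Jamal ∩ Imani ∩ Wendy ∩ Rosa: 09:30-10:00, 12:00-13:00.
Jamal ∩ Imani ∩ Wendy ∩ Rosa ∩ Mei: 09:30-10:00, 12:00-13:00.
So the common availability across everyone is 09:30-10:00, 12:00-13:00.
No common window is at least 90 minutes long.

none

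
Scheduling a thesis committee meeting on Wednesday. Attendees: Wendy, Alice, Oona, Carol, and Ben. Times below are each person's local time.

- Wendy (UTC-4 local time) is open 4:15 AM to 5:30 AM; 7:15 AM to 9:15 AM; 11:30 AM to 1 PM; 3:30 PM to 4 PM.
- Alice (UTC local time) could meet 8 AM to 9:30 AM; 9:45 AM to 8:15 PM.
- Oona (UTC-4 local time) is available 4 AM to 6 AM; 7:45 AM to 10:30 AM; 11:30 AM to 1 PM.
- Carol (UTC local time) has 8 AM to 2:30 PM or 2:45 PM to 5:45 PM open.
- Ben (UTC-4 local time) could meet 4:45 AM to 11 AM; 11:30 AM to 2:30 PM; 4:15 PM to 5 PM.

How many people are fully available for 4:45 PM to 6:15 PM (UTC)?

Wendy in UTC: 08:15-09:30, 11:15-13:15, 15:30-17:00, 19:30-20:00 (add 4h to convert from UTC-4).
Alice in UTC: 08:00-09:30, 09:45-20:15.
Oona in UTC: 08:00-10:00, 11:45-14:30, 15:30-17:00 (add 4h to convert from UTC-4).
Carol in UTC: 08:00-14:30, 14:45-17:45.
Ben in UTC: 08:45-15:00, 15:30-18:30, 20:15-21:00 (add 4h to convert from UTC-4).
Alice and Ben can make the full 16:45-18:15 slot — that's 2.

2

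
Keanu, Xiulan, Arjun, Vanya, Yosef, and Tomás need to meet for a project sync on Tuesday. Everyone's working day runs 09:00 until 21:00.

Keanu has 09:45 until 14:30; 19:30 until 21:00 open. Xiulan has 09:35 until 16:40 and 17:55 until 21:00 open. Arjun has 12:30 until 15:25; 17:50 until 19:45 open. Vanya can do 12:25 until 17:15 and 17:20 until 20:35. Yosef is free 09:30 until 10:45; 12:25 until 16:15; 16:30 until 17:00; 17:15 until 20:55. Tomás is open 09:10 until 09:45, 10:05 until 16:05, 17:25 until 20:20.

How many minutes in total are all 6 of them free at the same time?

135

Keanu ∩ Xiulan: 09:45-14:30, 19:30-21:00.
Keanu ∩ Xiulan ∩ Arjun: 12:30-14:30, 19:30-19:45.
Keanu ∩ Xiulan ∩ Arjun ∩ Vanya: 12:30-14:30, 19:30-19:45.
Keanu ∩ Xiulan ∩ Arjun ∩ Vanya ∩ Yosef: 12:30-14:30, 19:30-19:45.
Keanu ∩ Xiulan ∩ Arjun ∩ Vanya ∩ Yosef ∩ Tomás: 12:30-14:30, 19:30-19:45.
Those are the intersection windows.
Summing the common windows: 120 + 15 = 135 minutes.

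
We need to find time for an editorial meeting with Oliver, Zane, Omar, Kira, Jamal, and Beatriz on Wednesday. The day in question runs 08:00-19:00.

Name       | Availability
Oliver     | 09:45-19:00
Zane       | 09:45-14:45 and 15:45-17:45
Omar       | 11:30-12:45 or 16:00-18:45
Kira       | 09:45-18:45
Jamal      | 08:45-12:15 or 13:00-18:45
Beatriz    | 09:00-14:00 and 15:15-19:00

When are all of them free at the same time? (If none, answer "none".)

11:30-12:15, 16:00-17:45

Oliver ∩ Zane: 09:45-14:45, 15:45-17:45.
Oliver ∩ Zane ∩ Omar: 11:30-12:45, 16:00-17:45.
Oliver ∩ Zane ∩ Omar ∩ Kira: 11:30-12:45, 16:00-17:45.
Oliver ∩ Zane ∩ Omar ∩ Kira ∩ Jamal: 11:30-12:15, 16:00-17:45.
Oliver ∩ Zane ∩ Omar ∩ Kira ∩ Jamal ∩ Beatriz: 11:30-12:15, 16:00-17:45.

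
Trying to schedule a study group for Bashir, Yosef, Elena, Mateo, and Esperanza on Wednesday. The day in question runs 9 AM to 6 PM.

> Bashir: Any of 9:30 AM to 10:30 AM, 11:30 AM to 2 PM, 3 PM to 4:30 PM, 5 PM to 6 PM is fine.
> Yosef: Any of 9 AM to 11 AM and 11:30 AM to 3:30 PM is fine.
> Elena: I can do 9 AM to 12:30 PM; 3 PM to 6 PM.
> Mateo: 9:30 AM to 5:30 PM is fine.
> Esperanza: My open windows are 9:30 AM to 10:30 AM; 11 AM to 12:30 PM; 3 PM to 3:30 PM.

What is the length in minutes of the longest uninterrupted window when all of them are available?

60

Bashir ∩ Yosef: 09:30-10:30, 11:30-14:00, 15:00-15:30.
Bashir ∩ Yosef ∩ Elena: 09:30-10:30, 11:30-12:30, 15:00-15:30.
Bashir ∩ Yosef ∩ Elena ∩ Mateo: 09:30-10:30, 11:30-12:30, 15:00-15:30.
Bashir ∩ Yosef ∩ Elena ∩ Mateo ∩ Esperanza: 09:30-10:30, 11:30-12:30, 15:00-15:30.
So the common availability across everyone is 09:30-10:30, 11:30-12:30, 15:00-15:30.
The longest is 09:30-10:30 at 60 minutes.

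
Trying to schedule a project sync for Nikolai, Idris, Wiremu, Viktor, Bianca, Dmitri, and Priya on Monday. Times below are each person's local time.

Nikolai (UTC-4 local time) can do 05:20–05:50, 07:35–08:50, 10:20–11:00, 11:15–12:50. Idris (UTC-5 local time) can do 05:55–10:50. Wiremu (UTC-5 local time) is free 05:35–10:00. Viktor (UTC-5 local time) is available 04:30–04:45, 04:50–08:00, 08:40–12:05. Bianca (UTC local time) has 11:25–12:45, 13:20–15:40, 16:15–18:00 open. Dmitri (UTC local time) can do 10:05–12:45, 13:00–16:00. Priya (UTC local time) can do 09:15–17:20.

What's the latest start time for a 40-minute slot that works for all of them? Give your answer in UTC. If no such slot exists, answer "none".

14:20

Nikolai in UTC: 09:20-09:50, 11:35-12:50, 14:20-15:00, 15:15-16:50 (add 4h to convert from UTC-4).
Idris in UTC: 10:55-15:50 (add 5h to convert from UTC-5).
Wiremu in UTC: 10:35-15:00 (add 5h to convert from UTC-5).
Viktor in UTC: 09:30-09:45, 09:50-13:00, 13:40-17:05 (add 5h to convert from UTC-5).
Bianca in UTC: 11:25-12:45, 13:20-15:40, 16:15-18:00.
Dmitri in UTC: 10:05-12:45, 13:00-16:00.
Priya in UTC: 09:15-17:20.
Nikolai ∩ Idris: 11:35-12:50, 14:20-15:00, 15:15-15:50.
Nikolai ∩ Idris ∩ Wiremu: 11:35-12:50, 14:20-15:00.
Nikolai ∩ Idris ∩ Wiremu ∩ Viktor: 11:35-12:50, 14:20-15:00.
Nikolai ∩ Idris ∩ Wiremu ∩ Viktor ∩ Bianca: 11:35-12:45, 14:20-15:00.
Nikolai ∩ Idris ∩ Wiremu ∩ Viktor ∩ Bianca ∩ Dmitri: 11:35-12:45, 14:20-15:00.
Nikolai ∩ Idris ∩ Wiremu ∩ Viktor ∩ Bianca ∩ Dmitri ∩ Priya: 11:35-12:45, 14:20-15:00.
The last common window of at least 40 minutes is 14:20-15:00; a 40-minute meeting can start as late as 14:20 and still end by 15:00.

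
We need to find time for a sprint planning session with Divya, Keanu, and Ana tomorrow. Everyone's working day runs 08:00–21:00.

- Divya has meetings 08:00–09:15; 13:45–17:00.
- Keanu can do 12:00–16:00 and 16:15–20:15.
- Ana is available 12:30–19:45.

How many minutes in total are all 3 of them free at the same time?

240

Divya free: 09:15-13:45, 17:00-21:00 (invert busy blocks within the working day).
Keanu free: 12:00-16:00, 16:15-20:15.
Ana free: 12:30-19:45.
Divya ∩ Keanu: 12:00-13:45, 17:00-20:15.
Divya ∩ Keanu ∩ Ana: 12:30-13:45, 17:00-19:45.
Summing the common windows: 75 + 165 = 240 minutes.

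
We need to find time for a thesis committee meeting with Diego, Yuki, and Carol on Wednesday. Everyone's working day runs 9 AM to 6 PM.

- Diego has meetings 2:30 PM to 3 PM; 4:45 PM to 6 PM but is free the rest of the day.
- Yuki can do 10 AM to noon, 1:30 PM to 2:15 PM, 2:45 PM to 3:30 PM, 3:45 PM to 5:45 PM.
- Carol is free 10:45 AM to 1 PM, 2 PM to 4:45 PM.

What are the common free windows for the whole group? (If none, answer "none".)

Diego free: 09:00-14:30, 15:00-16:45 (invert busy blocks within the working day).
Yuki free: 10:00-12:00, 13:30-14:15, 14:45-15:30, 15:45-17:45.
Carol free: 10:45-13:00, 14:00-16:45.
Diego ∩ Yuki: 10:00-12:00, 13:30-14:15, 15:00-15:30, 15:45-16:45.
Diego ∩ Yuki ∩ Carol: 10:45-12:00, 14:00-14:15, 15:00-15:30, 15:45-16:45.
So the common availability across everyone is 10:45-12:00, 14:00-14:15, 15:00-15:30, 15:45-16:45.

10:45-12:00, 14:00-14:15, 15:00-15:30, 15:45-16:45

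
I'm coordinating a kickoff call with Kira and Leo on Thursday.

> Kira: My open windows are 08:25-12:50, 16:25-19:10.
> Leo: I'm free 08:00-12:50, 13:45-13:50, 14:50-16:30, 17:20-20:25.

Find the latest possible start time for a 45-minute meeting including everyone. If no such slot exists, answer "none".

18:25

Kira ∩ Leo: 08:25-12:50, 16:25-16:30, 17:20-19:10.
Those are the intersection windows.
The last common window of at least 45 minutes is 17:20-19:10; a 45-minute meeting can start as late as 18:25 and still end by 19:10.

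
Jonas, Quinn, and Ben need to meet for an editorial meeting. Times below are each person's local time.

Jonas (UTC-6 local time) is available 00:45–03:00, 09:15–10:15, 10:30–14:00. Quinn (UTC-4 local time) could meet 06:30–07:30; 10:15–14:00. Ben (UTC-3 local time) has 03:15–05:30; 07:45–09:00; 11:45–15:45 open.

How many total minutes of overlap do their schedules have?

Jonas in UTC: 06:45-09:00, 15:15-16:15, 16:30-20:00 (add 6h to convert from UTC-6).
Quinn in UTC: 10:30-11:30, 14:15-18:00 (add 4h to convert from UTC-4).
Ben in UTC: 06:15-08:30, 10:45-12:00, 14:45-18:45 (add 3h to convert from UTC-3).
Jonas ∩ Quinn: 15:15-16:15, 16:30-18:00.
Jonas ∩ Quinn ∩ Ben: 15:15-16:15, 16:30-18:00.
Those are the intersection windows.
Summing the common windows: 60 + 90 = 150 minutes.

150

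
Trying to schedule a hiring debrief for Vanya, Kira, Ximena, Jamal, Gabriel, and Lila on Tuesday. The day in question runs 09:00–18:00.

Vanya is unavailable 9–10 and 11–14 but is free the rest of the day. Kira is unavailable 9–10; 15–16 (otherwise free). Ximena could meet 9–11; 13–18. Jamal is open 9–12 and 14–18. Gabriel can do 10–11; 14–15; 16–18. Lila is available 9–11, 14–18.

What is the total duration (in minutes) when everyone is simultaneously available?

240

Vanya free: 10:00-11:00, 14:00-18:00 (invert busy blocks within the working day).
Kira free: 10:00-15:00, 16:00-18:00 (invert busy blocks within the working day).
Ximena free: 09:00-11:00, 13:00-18:00.
Jamal free: 09:00-12:00, 14:00-18:00.
Gabriel free: 10:00-11:00, 14:00-15:00, 16:00-18:00.
Lila free: 09:00-11:00, 14:00-18:00.
Vanya ∩ Kira: 10:00-11:00, 14:00-15:00, 16:00-18:00.
Vanya ∩ Kira ∩ Ximena: 10:00-11:00, 14:00-15:00, 16:00-18:00.
Vanya ∩ Kira ∩ Ximena ∩ Jamal: 10:00-11:00, 14:00-15:00, 16:00-18:00.
Vanya ∩ Kira ∩ Ximena ∩ Jamal ∩ Gabriel: 10:00-11:00, 14:00-15:00, 16:00-18:00.
Vanya ∩ Kira ∩ Ximena ∩ Jamal ∩ Gabriel ∩ Lila: 10:00-11:00, 14:00-15:00, 16:00-18:00.
So the common availability across everyone is 10:00-11:00, 14:00-15:00, 16:00-18:00.
Summing the common windows: 60 + 60 + 120 = 240 minutes.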